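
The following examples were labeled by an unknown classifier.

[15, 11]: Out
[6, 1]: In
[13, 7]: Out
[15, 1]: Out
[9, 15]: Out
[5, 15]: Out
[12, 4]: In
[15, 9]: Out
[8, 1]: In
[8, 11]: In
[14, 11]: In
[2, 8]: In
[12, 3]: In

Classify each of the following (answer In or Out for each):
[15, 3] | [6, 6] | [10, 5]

The common property of the 'In' items is: first is even. No 'Out' item has it.

Out, In, In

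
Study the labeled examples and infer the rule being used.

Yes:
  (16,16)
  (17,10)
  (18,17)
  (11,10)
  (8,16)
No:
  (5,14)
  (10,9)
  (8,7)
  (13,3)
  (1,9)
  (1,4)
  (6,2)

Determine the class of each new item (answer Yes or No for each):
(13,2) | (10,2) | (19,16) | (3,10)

Rule: sum ≥ 21. This holds for each 'Yes' example and fails for each 'No' one.
(13,2): No (13+2 = 15). (10,2): No (10+2 = 12). (19,16): Yes (19+16 = 35). (3,10): No (3+10 = 13).

No, No, Yes, No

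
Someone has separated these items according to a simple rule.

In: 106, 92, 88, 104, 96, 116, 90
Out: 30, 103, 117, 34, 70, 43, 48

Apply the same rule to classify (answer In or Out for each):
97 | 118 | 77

A rule that fits every label: even AND at least 88 — true of each 'In' example, false of each 'Out' one.

Out, In, Out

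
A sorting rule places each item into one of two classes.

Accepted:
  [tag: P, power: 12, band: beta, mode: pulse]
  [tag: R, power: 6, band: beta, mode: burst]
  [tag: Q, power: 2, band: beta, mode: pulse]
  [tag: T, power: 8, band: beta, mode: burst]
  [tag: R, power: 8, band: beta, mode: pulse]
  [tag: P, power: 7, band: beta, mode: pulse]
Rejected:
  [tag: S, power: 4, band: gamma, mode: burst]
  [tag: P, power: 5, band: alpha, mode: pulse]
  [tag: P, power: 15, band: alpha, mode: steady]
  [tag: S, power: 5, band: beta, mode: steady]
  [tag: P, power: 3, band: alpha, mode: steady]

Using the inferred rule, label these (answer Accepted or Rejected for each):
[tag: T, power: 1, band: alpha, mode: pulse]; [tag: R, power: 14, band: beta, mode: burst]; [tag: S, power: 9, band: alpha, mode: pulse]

Rejected, Accepted, Rejected

A rule that fits every label: band is beta AND power ≠ 5 — true of each 'Accepted' example, false of each 'Rejected' one.
[tag: T, power: 1, band: alpha, mode: pulse]: band is alpha, power = 1 — does not pass, so Rejected. [tag: R, power: 14, band: beta, mode: burst]: band is beta, power = 14 — checks out, so Accepted. [tag: S, power: 9, band: alpha, mode: pulse]: band is alpha, power = 9 — does not pass, so Rejected.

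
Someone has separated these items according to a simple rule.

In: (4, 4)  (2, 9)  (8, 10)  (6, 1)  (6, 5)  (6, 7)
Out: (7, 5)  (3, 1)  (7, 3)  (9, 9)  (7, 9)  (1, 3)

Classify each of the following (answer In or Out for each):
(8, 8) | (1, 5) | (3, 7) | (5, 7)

The pattern is that an item is 'In' exactly when: first is even.
(8, 8) → first 8 → In.
(1, 5) → first 1 → Out.
(3, 7) → first 3 → Out.
(5, 7) → first 5 → Out.

In, Out, Out, Out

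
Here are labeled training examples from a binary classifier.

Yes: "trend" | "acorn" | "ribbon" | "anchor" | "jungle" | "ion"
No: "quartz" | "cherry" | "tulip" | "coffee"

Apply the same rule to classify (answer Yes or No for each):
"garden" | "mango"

Every 'Yes' example satisfies: contains 'n'. None of the 'No' examples do.

Yes, Yes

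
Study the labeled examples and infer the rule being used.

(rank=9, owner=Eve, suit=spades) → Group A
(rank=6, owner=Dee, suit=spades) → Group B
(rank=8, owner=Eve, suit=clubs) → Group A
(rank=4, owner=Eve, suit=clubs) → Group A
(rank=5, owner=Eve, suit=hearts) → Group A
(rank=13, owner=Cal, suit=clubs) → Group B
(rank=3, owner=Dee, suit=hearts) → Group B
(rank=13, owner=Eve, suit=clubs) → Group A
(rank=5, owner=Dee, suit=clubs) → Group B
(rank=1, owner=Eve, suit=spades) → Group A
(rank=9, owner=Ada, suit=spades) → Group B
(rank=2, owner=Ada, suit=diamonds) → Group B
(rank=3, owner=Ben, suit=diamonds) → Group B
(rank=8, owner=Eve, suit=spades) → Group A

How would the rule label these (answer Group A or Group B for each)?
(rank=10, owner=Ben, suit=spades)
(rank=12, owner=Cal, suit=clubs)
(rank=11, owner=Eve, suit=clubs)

The rule appears to be: owner is Eve.
(rank=10, owner=Ben, suit=spades) — owner is Ben, hence Group B. (rank=12, owner=Cal, suit=clubs) — owner is Cal, hence Group B. (rank=11, owner=Eve, suit=clubs) — owner is Eve, hence Group A.

Group B, Group B, Group A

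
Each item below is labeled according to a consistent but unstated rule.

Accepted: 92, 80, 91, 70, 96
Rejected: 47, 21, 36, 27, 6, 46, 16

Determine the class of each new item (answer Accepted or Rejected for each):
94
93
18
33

Accepted, Accepted, Rejected, Rejected

The pattern is that an item is 'Accepted' exactly when: at least 70.
94: Accepted (94 ≥ 70).
93: Accepted (93 ≥ 70).
18: Rejected (18 < 70).
33: Rejected (33 < 70).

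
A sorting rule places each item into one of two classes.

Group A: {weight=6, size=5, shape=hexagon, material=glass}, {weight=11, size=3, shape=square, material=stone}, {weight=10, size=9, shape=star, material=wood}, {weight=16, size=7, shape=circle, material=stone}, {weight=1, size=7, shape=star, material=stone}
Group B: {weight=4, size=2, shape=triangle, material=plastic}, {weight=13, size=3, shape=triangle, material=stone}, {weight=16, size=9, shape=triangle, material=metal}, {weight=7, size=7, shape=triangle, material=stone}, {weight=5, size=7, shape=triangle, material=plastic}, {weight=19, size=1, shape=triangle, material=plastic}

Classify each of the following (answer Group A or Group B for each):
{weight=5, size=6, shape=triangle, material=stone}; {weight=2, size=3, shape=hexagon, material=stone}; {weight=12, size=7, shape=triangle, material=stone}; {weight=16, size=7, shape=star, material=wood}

Looking at the examples, the only property every 'Group A' case has and every 'Group B' case lacks is: shape is not triangle.
{weight=5, size=6, shape=triangle, material=stone}: Group B (shape is triangle).
{weight=2, size=3, shape=hexagon, material=stone}: Group A (shape is hexagon).
{weight=12, size=7, shape=triangle, material=stone}: Group B (shape is triangle).
{weight=16, size=7, shape=star, material=wood}: Group A (shape is star).

Group B, Group A, Group B, Group A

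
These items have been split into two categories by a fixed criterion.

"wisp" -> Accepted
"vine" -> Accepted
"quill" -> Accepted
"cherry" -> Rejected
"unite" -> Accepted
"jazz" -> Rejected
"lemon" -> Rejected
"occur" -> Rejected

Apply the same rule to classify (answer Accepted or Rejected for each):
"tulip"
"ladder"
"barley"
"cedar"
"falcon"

Accepted, Rejected, Rejected, Rejected, Rejected

Rule: contains 'i'. This holds for each 'Accepted' example and fails for each 'Rejected' one.
"tulip": Accepted (has 'i'). "ladder": Rejected (no 'i'). "barley": Rejected (no 'i'). "cedar": Rejected (no 'i'). "falcon": Rejected (no 'i').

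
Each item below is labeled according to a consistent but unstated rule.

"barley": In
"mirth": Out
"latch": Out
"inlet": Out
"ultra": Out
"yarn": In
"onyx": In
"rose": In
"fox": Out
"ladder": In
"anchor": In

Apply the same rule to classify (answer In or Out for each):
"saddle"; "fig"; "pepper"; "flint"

Comparing the two groups points to one rule — even length.
In: "saddle", since length 6. Out: "fig", since length 3. In: "pepper", since length 6. Out: "flint", since length 5.

In, Out, In, Out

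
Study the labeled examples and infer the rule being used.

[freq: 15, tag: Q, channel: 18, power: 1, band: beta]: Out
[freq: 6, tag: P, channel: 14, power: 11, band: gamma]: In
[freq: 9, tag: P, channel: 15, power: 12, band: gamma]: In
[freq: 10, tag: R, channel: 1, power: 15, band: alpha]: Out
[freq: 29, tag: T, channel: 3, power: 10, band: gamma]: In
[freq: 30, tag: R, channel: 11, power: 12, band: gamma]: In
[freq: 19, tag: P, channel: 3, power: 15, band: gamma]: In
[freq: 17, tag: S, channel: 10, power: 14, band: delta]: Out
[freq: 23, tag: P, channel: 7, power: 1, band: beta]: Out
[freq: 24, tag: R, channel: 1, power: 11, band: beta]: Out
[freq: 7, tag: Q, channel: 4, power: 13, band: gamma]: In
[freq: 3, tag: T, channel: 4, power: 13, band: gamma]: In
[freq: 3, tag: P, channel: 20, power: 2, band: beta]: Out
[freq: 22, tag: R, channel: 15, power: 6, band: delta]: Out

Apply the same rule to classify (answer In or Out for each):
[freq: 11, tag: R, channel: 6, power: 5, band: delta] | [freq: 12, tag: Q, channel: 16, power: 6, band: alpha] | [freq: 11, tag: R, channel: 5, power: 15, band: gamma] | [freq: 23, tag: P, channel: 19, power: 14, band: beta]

The pattern is that an item is 'In' exactly when: band is gamma.
Out: [freq: 11, tag: R, channel: 6, power: 5, band: delta], since band is delta. Out: [freq: 12, tag: Q, channel: 16, power: 6, band: alpha], since band is alpha. In: [freq: 11, tag: R, channel: 5, power: 15, band: gamma], since band is gamma. Out: [freq: 23, tag: P, channel: 19, power: 14, band: beta], since band is beta.

Out, Out, In, Out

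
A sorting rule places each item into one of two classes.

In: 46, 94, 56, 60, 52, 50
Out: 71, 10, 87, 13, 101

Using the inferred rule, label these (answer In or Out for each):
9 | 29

Out, Out

The simplest hypothesis consistent with all the labels is: even AND at least 13.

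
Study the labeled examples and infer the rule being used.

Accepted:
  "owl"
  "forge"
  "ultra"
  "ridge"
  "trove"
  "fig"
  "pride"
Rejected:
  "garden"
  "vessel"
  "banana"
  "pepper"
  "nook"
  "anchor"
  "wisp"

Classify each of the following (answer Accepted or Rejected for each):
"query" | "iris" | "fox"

One predicate separates the groups cleanly: odd length.
"query": length 5, matches → Accepted.
"iris": length 4, does not fit → Rejected.
"fox": length 3, matches → Accepted.

Accepted, Rejected, Accepted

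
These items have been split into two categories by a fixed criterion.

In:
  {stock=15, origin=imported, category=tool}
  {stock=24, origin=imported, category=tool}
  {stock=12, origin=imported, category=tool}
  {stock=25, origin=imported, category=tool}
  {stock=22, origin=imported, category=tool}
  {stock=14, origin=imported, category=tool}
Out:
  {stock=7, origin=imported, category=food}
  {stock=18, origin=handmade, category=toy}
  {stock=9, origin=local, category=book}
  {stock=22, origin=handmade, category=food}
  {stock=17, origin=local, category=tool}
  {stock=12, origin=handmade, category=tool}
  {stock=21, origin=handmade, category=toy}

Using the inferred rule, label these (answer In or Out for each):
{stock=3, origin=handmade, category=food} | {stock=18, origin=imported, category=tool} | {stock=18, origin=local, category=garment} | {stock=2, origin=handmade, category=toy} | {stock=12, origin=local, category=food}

Out, In, Out, Out, Out

All 'In' examples share one property — origin is imported AND category is tool — and every 'Out' example lacks it.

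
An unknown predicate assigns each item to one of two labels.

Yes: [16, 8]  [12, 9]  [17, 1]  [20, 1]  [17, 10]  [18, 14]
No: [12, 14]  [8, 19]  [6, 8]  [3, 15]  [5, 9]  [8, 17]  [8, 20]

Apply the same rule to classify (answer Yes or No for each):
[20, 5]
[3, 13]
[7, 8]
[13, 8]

The simplest hypothesis consistent with all the labels is: first > second.
[20, 5] → 20 > 5 → Yes. [3, 13] → 3 < 13 → No. [7, 8] → 7 < 8 → No. [13, 8] → 13 > 8 → Yes.

Yes, No, No, Yes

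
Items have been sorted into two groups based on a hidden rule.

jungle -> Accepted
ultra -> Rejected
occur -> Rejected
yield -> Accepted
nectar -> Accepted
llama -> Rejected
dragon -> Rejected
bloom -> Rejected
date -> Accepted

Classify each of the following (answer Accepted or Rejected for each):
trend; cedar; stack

Accepted, Accepted, Rejected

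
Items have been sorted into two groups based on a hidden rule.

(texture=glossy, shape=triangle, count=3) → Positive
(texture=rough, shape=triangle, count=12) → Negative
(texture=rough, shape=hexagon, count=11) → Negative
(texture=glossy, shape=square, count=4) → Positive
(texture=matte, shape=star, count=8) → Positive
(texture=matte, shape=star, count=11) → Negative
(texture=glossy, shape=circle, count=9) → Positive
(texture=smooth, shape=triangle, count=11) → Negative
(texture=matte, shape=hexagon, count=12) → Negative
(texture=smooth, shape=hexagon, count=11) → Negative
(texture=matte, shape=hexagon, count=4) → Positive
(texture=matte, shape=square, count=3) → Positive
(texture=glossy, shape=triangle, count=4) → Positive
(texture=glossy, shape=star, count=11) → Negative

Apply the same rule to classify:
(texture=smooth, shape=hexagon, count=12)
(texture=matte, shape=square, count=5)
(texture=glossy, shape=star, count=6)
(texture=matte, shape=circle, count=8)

The pattern is that an item is 'Positive' exactly when: count ≤ 9.
(texture=smooth, shape=hexagon, count=12) — count = 12, hence Negative. (texture=matte, shape=square, count=5) — count = 5, hence Positive. (texture=glossy, shape=star, count=6) — count = 6, hence Positive. (texture=matte, shape=circle, count=8) — count = 8, hence Positive.

Negative, Positive, Positive, Positive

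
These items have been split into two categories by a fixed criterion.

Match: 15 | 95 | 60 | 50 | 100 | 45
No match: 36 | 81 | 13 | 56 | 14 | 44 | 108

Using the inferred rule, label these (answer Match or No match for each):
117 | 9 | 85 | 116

No match, No match, Match, No match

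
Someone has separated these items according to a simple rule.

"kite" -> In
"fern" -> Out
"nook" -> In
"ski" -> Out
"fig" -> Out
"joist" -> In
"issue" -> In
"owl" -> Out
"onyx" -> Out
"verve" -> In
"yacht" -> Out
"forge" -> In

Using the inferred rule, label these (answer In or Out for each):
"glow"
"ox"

Out, Out

The pattern is that an item is 'In' exactly when: has ≥ 2 vowels.
"glow": Out (1 vowel). "ox": Out (1 vowel).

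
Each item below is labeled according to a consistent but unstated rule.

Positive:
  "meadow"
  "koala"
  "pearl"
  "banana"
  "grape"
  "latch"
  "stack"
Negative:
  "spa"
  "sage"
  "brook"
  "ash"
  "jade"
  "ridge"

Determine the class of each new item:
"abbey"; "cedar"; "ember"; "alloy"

The distinguishing property — length ≥ 5 AND contains 'a' — holds for all the 'Positive' cases and none of the 'Negative' cases.

Positive, Positive, Negative, Positive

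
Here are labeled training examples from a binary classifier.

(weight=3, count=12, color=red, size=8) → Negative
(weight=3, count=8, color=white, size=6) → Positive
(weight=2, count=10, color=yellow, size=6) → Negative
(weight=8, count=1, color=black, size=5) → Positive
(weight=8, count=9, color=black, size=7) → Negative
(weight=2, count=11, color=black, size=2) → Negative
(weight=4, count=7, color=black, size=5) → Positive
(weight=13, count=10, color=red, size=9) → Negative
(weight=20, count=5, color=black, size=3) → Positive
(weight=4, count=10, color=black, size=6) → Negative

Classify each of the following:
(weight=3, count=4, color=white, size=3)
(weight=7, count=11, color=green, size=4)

Positive, Negative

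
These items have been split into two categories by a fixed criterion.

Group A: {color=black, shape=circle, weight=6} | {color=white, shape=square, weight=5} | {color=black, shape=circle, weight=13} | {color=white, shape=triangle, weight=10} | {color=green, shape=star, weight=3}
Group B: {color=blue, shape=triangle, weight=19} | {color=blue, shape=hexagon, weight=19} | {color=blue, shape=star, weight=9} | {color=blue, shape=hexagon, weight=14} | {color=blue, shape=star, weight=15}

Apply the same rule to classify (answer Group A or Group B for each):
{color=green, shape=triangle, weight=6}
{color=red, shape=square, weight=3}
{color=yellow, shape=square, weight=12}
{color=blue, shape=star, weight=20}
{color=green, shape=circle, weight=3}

Rule: color is not blue. This holds for each 'Group A' example and fails for each 'Group B' one.
{color=green, shape=triangle, weight=6} — color is green, hence Group A. {color=red, shape=square, weight=3} — color is red, hence Group A. {color=yellow, shape=square, weight=12} — color is yellow, hence Group A. {color=blue, shape=star, weight=20} — color is blue, hence Group B. {color=green, shape=circle, weight=3} — color is green, hence Group A.

Group A, Group A, Group A, Group B, Group A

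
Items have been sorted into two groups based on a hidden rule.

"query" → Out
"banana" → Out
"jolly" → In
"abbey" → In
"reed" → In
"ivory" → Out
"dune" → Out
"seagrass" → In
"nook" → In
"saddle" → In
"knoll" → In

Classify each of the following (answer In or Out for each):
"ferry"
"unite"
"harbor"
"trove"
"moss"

In, Out, Out, Out, In

The distinguishing property — has a double letter — holds for all the 'In' cases and none of the 'Out' cases.
"ferry": In ('rr' doubled).
"unite": Out (no doubled letter).
"harbor": Out (no doubled letter).
"trove": Out (no doubled letter).
"moss": In ('ss' doubled).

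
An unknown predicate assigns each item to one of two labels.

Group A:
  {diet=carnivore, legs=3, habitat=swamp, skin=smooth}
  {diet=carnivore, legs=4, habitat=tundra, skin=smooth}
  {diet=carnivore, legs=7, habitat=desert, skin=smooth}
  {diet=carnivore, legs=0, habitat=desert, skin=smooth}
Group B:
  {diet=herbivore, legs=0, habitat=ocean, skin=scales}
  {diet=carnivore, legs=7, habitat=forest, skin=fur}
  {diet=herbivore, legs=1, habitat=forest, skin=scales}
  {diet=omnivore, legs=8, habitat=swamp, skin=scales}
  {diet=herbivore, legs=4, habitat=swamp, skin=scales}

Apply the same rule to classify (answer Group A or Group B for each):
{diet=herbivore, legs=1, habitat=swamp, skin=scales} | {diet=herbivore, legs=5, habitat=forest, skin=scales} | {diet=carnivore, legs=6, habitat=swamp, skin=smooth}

Group B, Group B, Group A

Comparing the two groups points to one rule — skin is smooth.
{diet=herbivore, legs=1, habitat=swamp, skin=scales} → skin is scales → Group B.
{diet=herbivore, legs=5, habitat=forest, skin=scales} → skin is scales → Group B.
{diet=carnivore, legs=6, habitat=swamp, skin=smooth} → skin is smooth → Group A.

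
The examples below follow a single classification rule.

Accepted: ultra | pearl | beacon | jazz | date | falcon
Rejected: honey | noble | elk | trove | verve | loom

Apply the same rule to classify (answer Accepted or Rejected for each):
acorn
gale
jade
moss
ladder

Rule: contains 'a'. This holds for each 'Accepted' example and fails for each 'Rejected' one.
Accepted: acorn, since has 'a'.
Accepted: gale, since has 'a'.
Accepted: jade, since has 'a'.
Rejected: moss, since no 'a'.
Accepted: ladder, since has 'a'.

Accepted, Accepted, Accepted, Rejected, Accepted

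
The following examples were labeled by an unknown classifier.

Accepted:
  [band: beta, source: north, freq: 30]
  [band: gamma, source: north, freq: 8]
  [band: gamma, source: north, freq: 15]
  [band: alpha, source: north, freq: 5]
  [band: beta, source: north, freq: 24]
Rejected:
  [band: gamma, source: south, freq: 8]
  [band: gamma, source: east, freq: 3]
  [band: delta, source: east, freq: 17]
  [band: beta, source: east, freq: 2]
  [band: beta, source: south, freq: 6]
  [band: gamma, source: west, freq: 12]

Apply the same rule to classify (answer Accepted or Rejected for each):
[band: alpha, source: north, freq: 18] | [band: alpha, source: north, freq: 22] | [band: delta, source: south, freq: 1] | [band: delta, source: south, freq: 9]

Rule: source is north. This holds for each 'Accepted' example and fails for each 'Rejected' one.
[band: alpha, source: north, freq: 18]: source is north — checks out, so Accepted. [band: alpha, source: north, freq: 22]: source is north — checks out, so Accepted. [band: delta, source: south, freq: 1]: source is south — doesn't match, so Rejected. [band: delta, source: south, freq: 9]: source is south — doesn't match, so Rejected.

Accepted, Accepted, Rejected, Rejected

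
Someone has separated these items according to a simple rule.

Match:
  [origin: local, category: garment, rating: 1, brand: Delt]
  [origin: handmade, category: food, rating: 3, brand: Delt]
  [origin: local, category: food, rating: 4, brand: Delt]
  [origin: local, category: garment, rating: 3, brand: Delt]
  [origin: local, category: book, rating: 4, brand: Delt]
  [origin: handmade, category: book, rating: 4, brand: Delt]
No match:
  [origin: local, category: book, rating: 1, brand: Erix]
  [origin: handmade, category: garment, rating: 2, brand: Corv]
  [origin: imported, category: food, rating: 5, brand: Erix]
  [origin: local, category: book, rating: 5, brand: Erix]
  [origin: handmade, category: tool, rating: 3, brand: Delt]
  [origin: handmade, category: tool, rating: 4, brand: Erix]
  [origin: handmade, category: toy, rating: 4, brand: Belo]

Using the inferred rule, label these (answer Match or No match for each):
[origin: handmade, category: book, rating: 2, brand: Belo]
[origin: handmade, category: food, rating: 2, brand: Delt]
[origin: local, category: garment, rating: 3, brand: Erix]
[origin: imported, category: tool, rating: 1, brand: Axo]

Every 'Match' example satisfies: category is not tool AND brand is Delt. None of the 'No match' examples do.
[origin: handmade, category: book, rating: 2, brand: Belo]: category is book, brand is Belo, fails this test → No match. [origin: handmade, category: food, rating: 2, brand: Delt]: category is food, brand is Delt, passes → Match. [origin: local, category: garment, rating: 3, brand: Erix]: category is garment, brand is Erix, fails this test → No match. [origin: imported, category: tool, rating: 1, brand: Axo]: category is tool, brand is Axo, fails this test → No match.

No match, Match, No match, No match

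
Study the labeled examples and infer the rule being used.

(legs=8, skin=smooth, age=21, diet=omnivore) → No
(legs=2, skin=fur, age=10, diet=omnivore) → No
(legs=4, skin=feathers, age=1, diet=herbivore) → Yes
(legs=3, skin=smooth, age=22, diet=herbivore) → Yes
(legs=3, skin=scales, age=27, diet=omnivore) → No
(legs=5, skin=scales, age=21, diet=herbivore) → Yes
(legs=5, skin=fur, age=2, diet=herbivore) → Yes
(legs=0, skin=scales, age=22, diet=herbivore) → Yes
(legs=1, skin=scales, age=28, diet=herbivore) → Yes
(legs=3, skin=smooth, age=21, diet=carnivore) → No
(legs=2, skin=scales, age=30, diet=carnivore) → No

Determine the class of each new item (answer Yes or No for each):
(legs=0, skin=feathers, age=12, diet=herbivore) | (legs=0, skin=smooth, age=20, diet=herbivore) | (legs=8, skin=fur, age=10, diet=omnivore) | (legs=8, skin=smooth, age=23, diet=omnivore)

The pattern is that an item is 'Yes' exactly when: diet is herbivore.
(legs=0, skin=feathers, age=12, diet=herbivore) → diet is herbivore → Yes. (legs=0, skin=smooth, age=20, diet=herbivore) → diet is herbivore → Yes. (legs=8, skin=fur, age=10, diet=omnivore) → diet is omnivore → No. (legs=8, skin=smooth, age=23, diet=omnivore) → diet is omnivore → No.

Yes, Yes, No, No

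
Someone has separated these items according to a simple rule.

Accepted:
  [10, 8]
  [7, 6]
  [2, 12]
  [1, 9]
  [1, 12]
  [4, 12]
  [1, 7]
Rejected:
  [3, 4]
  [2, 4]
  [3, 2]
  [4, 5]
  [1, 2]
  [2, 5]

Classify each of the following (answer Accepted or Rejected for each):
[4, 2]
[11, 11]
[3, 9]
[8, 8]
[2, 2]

Rejected, Accepted, Accepted, Accepted, Rejected

The distinguishing property — second ≥ 6 — holds for all the 'Accepted' cases and none of the 'Rejected' cases.
[4, 2] → second 2 → Rejected.
[11, 11] → second 11 → Accepted.
[3, 9] → second 9 → Accepted.
[8, 8] → second 8 → Accepted.
[2, 2] → second 2 → Rejected.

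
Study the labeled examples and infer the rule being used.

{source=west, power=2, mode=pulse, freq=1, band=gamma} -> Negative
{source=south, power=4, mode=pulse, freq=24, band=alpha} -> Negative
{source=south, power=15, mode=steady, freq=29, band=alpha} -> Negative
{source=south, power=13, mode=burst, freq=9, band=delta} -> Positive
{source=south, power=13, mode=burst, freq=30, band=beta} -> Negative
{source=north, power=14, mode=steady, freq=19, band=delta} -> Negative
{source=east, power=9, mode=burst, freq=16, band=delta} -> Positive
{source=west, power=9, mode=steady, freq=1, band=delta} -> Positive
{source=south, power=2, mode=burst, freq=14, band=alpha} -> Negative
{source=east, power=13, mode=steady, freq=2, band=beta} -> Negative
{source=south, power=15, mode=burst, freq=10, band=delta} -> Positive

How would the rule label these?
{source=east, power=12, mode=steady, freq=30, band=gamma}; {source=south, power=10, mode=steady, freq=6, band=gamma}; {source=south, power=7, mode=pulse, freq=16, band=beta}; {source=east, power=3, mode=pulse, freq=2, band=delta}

Negative, Negative, Negative, Positive

Every 'Positive' example satisfies: band is delta AND freq ≤ 16. None of the 'Negative' examples do.
{source=east, power=12, mode=steady, freq=30, band=gamma}: band is gamma, freq = 30 — doesn't match, so Negative.
{source=south, power=10, mode=steady, freq=6, band=gamma}: band is gamma, freq = 6 — doesn't match, so Negative.
{source=south, power=7, mode=pulse, freq=16, band=beta}: band is beta, freq = 16 — doesn't match, so Negative.
{source=east, power=3, mode=pulse, freq=2, band=delta}: band is delta, freq = 2 — matches, so Positive.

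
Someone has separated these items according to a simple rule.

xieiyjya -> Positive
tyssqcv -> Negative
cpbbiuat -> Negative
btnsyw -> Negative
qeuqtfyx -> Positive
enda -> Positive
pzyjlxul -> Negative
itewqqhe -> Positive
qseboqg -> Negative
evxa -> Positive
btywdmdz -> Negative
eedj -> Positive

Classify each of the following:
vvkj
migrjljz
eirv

Negative, Negative, Positive

All 'Positive' examples share one property — even length AND contains 'e' — and every 'Negative' example lacks it.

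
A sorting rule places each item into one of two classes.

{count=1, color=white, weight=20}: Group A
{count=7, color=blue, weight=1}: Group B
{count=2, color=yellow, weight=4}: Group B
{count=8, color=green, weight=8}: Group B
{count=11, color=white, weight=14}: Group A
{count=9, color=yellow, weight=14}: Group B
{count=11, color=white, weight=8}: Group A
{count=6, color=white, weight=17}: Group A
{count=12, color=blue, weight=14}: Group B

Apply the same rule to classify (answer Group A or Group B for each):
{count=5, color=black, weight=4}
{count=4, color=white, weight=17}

Group B, Group A

The common property of the 'Group A' items is: color is white. No 'Group B' item has it.
{count=5, color=black, weight=4}: Group B (color is black).
{count=4, color=white, weight=17}: Group A (color is white).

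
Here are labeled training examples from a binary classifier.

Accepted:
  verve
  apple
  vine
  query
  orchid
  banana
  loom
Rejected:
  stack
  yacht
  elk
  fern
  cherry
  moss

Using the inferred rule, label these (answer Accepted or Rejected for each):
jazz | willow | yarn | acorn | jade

Rejected, Accepted, Rejected, Accepted, Accepted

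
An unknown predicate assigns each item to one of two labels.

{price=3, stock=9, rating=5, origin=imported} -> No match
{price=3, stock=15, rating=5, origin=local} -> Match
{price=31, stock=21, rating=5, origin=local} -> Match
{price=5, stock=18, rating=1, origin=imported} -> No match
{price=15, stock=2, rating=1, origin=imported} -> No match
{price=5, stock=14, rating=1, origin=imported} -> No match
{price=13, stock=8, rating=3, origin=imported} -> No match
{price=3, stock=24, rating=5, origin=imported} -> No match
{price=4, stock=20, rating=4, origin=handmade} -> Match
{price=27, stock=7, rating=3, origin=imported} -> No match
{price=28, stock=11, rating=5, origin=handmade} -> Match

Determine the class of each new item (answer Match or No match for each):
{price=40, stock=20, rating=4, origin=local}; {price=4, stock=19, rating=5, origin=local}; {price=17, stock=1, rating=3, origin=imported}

'Match' ⟺ origin is not imported.
{price=40, stock=20, rating=4, origin=local} — origin is local, hence Match. {price=4, stock=19, rating=5, origin=local} — origin is local, hence Match. {price=17, stock=1, rating=3, origin=imported} — origin is imported, hence No match.

Match, Match, No match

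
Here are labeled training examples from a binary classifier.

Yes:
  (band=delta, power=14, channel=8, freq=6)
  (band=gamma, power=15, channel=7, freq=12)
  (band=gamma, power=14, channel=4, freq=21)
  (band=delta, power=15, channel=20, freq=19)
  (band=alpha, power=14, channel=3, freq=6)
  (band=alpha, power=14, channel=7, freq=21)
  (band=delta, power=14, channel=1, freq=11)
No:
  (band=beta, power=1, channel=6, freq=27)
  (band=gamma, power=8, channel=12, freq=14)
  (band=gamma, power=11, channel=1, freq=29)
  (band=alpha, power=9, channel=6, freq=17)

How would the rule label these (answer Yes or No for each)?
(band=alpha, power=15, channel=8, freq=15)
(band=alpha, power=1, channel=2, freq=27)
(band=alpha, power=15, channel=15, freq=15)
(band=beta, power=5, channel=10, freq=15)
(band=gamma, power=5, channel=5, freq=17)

Yes, No, Yes, No, No

All 'Yes' examples share one property — power ≥ 14 — and every 'No' example lacks it.
(band=alpha, power=15, channel=8, freq=15): Yes (power = 15).
(band=alpha, power=1, channel=2, freq=27): No (power = 1).
(band=alpha, power=15, channel=15, freq=15): Yes (power = 15).
(band=beta, power=5, channel=10, freq=15): No (power = 5).
(band=gamma, power=5, channel=5, freq=17): No (power = 5).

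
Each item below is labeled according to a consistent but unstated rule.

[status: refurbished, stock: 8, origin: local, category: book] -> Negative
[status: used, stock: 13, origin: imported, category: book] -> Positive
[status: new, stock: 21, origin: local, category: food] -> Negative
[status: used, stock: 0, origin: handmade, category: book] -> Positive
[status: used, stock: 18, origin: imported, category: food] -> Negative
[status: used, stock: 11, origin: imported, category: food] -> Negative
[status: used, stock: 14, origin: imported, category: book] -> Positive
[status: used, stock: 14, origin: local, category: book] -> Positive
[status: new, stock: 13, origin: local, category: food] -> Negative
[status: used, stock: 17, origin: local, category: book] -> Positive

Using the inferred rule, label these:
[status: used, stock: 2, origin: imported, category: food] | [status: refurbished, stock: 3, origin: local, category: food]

A rule that fits every label: category is book AND status is used — true of each 'Positive' example, false of each 'Negative' one.
[status: used, stock: 2, origin: imported, category: food]: category is food, status is used, doesn't match → Negative.
[status: refurbished, stock: 3, origin: local, category: food]: category is food, status is refurbished, doesn't match → Negative.

Negative, Negative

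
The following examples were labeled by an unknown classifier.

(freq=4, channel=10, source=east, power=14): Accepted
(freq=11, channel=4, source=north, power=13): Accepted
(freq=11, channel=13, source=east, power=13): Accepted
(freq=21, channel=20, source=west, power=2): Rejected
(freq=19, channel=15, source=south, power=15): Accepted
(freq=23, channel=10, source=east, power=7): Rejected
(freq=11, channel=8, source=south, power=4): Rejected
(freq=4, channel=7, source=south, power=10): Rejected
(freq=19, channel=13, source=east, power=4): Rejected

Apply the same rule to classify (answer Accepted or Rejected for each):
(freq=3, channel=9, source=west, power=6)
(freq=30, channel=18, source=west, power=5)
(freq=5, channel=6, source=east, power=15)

Rejected, Rejected, Accepted

The pattern is that an item is 'Accepted' exactly when: power ≥ 13.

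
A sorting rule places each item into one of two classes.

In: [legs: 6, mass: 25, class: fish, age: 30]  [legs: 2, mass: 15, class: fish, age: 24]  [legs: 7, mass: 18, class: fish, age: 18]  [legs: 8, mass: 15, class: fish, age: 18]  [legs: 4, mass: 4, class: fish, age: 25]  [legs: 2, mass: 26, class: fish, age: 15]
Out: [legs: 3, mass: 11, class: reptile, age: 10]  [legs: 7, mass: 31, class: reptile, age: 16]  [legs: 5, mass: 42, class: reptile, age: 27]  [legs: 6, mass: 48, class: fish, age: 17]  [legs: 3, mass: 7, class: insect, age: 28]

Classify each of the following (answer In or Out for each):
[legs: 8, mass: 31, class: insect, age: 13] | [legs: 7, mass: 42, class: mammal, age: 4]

Out, Out

The rule appears to be: class is fish AND mass ≤ 26.
[legs: 8, mass: 31, class: insect, age: 13] — class is insect, mass = 31, hence Out.
[legs: 7, mass: 42, class: mammal, age: 4] — class is mammal, mass = 42, hence Out.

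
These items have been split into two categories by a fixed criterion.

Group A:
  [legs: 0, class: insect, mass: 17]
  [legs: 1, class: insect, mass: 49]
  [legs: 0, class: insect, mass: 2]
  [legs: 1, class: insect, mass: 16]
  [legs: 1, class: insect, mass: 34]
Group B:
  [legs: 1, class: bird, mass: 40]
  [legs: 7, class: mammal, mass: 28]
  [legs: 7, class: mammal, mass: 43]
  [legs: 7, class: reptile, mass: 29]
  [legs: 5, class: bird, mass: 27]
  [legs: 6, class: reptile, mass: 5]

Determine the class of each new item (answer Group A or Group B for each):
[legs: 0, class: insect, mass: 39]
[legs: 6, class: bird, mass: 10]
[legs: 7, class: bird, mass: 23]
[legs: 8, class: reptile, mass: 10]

Group A, Group B, Group B, Group B

Looking at the examples, the only property every 'Group A' case has and every 'Group B' case lacks is: class is insect.
[legs: 0, class: insect, mass: 39]: class is insect — checks out, so Group A. [legs: 6, class: bird, mass: 10]: class is bird — does not satisfy this, so Group B. [legs: 7, class: bird, mass: 23]: class is bird — does not satisfy this, so Group B. [legs: 8, class: reptile, mass: 10]: class is reptile — does not satisfy this, so Group B.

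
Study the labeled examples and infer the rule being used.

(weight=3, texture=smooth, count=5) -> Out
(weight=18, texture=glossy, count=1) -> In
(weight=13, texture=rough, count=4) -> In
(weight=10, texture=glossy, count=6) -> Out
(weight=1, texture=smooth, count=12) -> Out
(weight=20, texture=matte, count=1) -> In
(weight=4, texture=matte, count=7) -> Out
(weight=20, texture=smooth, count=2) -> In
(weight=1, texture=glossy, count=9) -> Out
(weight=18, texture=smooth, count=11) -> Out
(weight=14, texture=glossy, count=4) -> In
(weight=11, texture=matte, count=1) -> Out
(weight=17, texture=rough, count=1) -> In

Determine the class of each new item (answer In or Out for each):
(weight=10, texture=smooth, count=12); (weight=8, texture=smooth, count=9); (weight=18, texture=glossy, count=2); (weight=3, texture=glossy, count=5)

One predicate separates the groups cleanly: count ≤ 4 AND weight ≥ 13.
(weight=10, texture=smooth, count=12) → count = 12, weight = 10 → Out. (weight=8, texture=smooth, count=9) → count = 9, weight = 8 → Out. (weight=18, texture=glossy, count=2) → count = 2, weight = 18 → In. (weight=3, texture=glossy, count=5) → count = 5, weight = 3 → Out.

Out, Out, In, Out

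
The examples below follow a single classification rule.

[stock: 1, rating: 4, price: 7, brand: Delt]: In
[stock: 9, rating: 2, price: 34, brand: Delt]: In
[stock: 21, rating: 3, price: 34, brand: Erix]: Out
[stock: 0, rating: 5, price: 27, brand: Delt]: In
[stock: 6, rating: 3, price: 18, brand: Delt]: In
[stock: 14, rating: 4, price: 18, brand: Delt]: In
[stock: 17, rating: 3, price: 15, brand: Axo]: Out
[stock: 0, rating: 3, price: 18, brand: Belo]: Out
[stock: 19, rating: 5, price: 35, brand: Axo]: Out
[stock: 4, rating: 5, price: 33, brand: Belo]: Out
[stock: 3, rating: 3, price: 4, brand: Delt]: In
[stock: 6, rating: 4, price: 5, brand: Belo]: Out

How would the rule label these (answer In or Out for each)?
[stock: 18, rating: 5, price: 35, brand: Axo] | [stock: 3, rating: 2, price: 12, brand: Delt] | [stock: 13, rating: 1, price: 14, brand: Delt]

Out, In, In

The common property of the 'In' items is: brand is Delt. No 'Out' item has it.
[stock: 18, rating: 5, price: 35, brand: Axo] — brand is Axo, hence Out. [stock: 3, rating: 2, price: 12, brand: Delt] — brand is Delt, hence In. [stock: 13, rating: 1, price: 14, brand: Delt] — brand is Delt, hence In.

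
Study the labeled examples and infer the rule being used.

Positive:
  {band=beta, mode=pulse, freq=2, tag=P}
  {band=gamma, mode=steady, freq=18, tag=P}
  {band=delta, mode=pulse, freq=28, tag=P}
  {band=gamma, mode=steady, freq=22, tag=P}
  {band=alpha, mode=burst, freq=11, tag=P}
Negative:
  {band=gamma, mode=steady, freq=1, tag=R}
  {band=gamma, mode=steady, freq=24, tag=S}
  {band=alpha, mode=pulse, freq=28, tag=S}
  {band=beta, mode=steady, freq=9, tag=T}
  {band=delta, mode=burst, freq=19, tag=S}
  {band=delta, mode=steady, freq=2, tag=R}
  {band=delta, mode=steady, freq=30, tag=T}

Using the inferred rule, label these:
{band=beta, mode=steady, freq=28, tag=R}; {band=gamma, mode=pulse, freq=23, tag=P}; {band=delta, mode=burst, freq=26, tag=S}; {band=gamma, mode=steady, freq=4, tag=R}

Negative, Positive, Negative, Negative

'Positive' ⟺ tag is P.
{band=beta, mode=steady, freq=28, tag=R}: tag is R — fails the rule, so Negative.
{band=gamma, mode=pulse, freq=23, tag=P}: tag is P — has this property, so Positive.
{band=delta, mode=burst, freq=26, tag=S}: tag is S — fails the rule, so Negative.
{band=gamma, mode=steady, freq=4, tag=R}: tag is R — fails the rule, so Negative.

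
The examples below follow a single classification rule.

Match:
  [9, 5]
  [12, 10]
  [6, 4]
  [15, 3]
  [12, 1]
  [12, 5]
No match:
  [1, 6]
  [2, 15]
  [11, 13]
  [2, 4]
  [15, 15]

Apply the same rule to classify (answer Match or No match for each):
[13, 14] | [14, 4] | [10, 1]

Looking at the examples, the only property every 'Match' case has and every 'No match' case lacks is: first > second.
[13, 14] — 13 < 14, hence No match. [14, 4] — 14 > 4, hence Match. [10, 1] — 10 > 1, hence Match.

No match, Match, Match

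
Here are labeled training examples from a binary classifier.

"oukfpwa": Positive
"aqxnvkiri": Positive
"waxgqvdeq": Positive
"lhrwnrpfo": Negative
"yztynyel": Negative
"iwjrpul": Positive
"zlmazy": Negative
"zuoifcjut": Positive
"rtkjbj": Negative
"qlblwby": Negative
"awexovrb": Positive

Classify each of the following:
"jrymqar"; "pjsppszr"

'Positive' ⟺ has ≥ 2 vowels.
Negative: "jrymqar", since 1 vowel. Negative: "pjsppszr", since 0 vowels.

Negative, Negative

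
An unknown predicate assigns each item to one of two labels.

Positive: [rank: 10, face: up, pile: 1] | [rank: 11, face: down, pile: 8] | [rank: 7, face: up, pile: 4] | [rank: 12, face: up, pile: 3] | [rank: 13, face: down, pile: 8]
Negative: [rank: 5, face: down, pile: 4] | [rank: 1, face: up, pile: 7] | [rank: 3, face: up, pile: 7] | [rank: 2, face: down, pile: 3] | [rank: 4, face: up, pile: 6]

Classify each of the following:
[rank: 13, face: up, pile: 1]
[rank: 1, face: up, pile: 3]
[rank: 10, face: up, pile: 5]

A rule that fits every label: rank ≥ 7 — true of each 'Positive' example, false of each 'Negative' one.

Positive, Negative, Positive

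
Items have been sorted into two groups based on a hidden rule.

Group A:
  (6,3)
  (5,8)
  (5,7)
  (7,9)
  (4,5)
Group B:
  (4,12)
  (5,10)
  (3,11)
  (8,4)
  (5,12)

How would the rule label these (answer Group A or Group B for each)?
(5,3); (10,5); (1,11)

Group A, Group B, Group B

'Group A' ⟺ |first − second| ≤ 3.
(5,3): |5−3| = 2 — checks out, so Group A. (10,5): |10−5| = 5 — does not pass, so Group B. (1,11): |1−11| = 10 — does not pass, so Group B.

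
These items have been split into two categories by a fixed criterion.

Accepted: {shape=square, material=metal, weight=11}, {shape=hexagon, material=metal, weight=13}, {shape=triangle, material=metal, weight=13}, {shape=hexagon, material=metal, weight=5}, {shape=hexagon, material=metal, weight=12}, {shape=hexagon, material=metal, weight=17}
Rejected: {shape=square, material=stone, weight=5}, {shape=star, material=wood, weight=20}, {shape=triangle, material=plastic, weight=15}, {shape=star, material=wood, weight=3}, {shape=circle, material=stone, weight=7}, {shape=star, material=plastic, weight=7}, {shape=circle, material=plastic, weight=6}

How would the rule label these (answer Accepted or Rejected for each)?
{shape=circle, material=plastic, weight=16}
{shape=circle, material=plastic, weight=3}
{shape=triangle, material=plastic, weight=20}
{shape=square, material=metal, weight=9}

Looking at the examples, the only property every 'Accepted' case has and every 'Rejected' case lacks is: material is metal.
{shape=circle, material=plastic, weight=16}: Rejected (material is plastic).
{shape=circle, material=plastic, weight=3}: Rejected (material is plastic).
{shape=triangle, material=plastic, weight=20}: Rejected (material is plastic).
{shape=square, material=metal, weight=9}: Accepted (material is metal).

Rejected, Rejected, Rejected, Accepted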